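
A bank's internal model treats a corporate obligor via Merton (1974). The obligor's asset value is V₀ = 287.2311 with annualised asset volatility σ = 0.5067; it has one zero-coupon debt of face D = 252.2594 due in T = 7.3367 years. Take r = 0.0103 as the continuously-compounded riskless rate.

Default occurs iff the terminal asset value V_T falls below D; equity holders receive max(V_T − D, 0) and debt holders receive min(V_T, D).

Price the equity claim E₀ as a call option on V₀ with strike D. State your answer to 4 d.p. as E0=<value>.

E0=160.1401

d₁ = [ln(V₀/D) + (r + σ²/2)T] / (σ√T)
   = [ln(287.2311/252.2594) + (0.0103 + 0.5·0.5067²)·7.3367] / (0.5067·√7.3367)
   = [0.129829 + 1.017398] / 1.372465 = 0.835888
d₂ = d₁ − σ√T = 0.835888 − 1.372465 = -0.536577
N(d₁) = 0.798391,  N(d₂) = 0.295780,  e^(−rT) = 0.927217
E₀ = V₀·N(d₁) − D·e^(−rT)·N(d₂)
   = 287.2311·0.798391 − 252.2594·0.927217·0.295780 = 160.140077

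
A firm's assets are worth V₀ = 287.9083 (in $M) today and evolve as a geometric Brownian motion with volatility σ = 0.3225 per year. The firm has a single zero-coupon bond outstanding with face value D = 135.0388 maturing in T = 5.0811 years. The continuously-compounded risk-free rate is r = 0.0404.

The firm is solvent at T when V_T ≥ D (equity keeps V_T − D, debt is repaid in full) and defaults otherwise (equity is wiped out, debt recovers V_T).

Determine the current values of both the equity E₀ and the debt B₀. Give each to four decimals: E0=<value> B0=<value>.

E0=183.2763 B0=104.6320

d₁ = [ln(V₀/D) + (r + σ²/2)T] / (σ√T)
   = [ln(287.9083/135.0388) + (0.0404 + 0.5·0.3225²)·5.0811] / (0.3225·√5.0811)
   = [0.757080 + 0.469510] / 0.726957 = 1.687293
d₂ = d₁ − σ√T = 1.687293 − 0.726957 = 0.960337
N(d₁) = 0.954227,  N(d₂) = 0.831557,  e^(−rT) = 0.814422
E₀ = V₀·N(d₁) − D·e^(−rT)·N(d₂)
   = 287.9083·0.954227 − 135.0388·0.814422·0.831557 = 183.276261
B₀ = V₀ − E₀ = 287.9083 − 183.276261 = 104.632039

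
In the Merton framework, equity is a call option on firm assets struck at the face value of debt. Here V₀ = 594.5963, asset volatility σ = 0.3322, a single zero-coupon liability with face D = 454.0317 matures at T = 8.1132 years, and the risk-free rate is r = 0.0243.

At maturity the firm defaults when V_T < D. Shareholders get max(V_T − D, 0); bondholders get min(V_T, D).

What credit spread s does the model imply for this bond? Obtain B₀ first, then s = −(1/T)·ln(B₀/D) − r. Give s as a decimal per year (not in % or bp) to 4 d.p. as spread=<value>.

d₁ = [ln(V₀/D) + (r + σ²/2)T] / (σ√T)
   = [ln(594.5963/454.0317) + (0.0243 + 0.5·0.3322²)·8.1132] / (0.3322·√8.1132)
   = [0.269716 + 0.644824] / 0.946228 = 0.966511
d₂ = d₁ − σ√T = 0.966511 − 0.946228 = 0.020284
N(d₁) = 0.833106,  N(d₂) = 0.508091,  e^(−rT) = 0.821067
E₀ = V₀·N(d₁) − D·e^(−rT)·N(d₂)
   = 594.5963·0.833106 − 454.0317·0.821067·0.508091 = 305.950053
B₀ = V₀ − E₀ = 594.5963 − 305.950053 = 288.646247
spread = −(1/T)·ln(B₀/D) − r = −(1/8.1132)·ln(288.646247/454.0317) − 0.0243 = 0.03153064

spread=0.0315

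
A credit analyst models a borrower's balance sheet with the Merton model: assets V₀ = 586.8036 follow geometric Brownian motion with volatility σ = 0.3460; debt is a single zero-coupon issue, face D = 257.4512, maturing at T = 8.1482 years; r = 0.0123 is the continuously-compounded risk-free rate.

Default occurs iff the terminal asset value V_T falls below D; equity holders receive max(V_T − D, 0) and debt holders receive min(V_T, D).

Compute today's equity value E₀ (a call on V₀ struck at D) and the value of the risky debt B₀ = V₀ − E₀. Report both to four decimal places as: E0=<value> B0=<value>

d₁ = [ln(V₀/D) + (r + σ²/2)T] / (σ√T)
   = [ln(586.8036/257.4512) + (0.0123 + 0.5·0.3460²)·8.1482] / (0.3460·√8.1482)
   = [0.823860 + 0.587958] / 0.987659 = 1.429459
d₂ = d₁ − σ√T = 1.429459 − 0.987659 = 0.441800
N(d₁) = 0.923564,  N(d₂) = 0.670683,  e^(−rT) = 0.904636
E₀ = V₀·N(d₁) − D·e^(−rT)·N(d₂)
   = 586.8036·0.923564 − 257.4512·0.904636·0.670683 = 385.748771
B₀ = V₀ − E₀ = 586.8036 − 385.748771 = 201.054829

E0=385.7488 B0=201.0548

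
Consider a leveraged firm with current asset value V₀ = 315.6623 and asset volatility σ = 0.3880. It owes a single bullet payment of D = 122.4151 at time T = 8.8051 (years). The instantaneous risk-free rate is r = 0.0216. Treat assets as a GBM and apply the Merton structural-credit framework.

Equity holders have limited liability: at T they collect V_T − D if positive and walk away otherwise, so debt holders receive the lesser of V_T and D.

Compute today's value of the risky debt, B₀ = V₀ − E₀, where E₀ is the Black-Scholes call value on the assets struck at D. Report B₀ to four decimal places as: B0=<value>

d₁ = [ln(V₀/D) + (r + σ²/2)T] / (σ√T)
   = [ln(315.6623/122.4151) + (0.0216 + 0.5·0.3880²)·8.8051] / (0.3880·√8.8051)
   = [0.947255 + 0.852968] / 1.151327 = 1.563606
d₂ = d₁ − σ√T = 1.563606 − 1.151327 = 0.412279
N(d₁) = 0.941045,  N(d₂) = 0.659932,  e^(−rT) = 0.826802
E₀ = V₀·N(d₁) − D·e^(−rT)·N(d₂)
   = 315.6623·0.941045 − 122.4151·0.826802·0.659932 = 230.258652
B₀ = V₀ − E₀ = 315.6623 − 230.258652 = 85.403648

B0=85.4036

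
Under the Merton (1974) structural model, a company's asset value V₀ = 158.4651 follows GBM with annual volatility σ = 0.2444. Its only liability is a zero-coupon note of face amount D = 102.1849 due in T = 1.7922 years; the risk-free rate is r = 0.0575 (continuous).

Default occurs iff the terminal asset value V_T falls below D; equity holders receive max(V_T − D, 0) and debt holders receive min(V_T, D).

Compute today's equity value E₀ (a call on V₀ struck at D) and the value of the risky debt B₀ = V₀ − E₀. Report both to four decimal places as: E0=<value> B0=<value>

E0=67.0826 B0=91.3825

d₁ = [ln(V₀/D) + (r + σ²/2)T] / (σ√T)
   = [ln(158.4651/102.1849) + (0.0575 + 0.5·0.2444²)·1.7922] / (0.2444·√1.7922)
   = [0.438750 + 0.156577] / 0.327186 = 1.819539
d₂ = d₁ − σ√T = 1.819539 − 0.327186 = 1.492353
N(d₁) = 0.965585,  N(d₂) = 0.932197,  e^(−rT) = 0.902081
E₀ = V₀·N(d₁) − D·e^(−rT)·N(d₂)
   = 158.4651·0.965585 − 102.1849·0.902081·0.932197 = 67.082616
B₀ = V₀ − E₀ = 158.4651 − 67.082616 = 91.382484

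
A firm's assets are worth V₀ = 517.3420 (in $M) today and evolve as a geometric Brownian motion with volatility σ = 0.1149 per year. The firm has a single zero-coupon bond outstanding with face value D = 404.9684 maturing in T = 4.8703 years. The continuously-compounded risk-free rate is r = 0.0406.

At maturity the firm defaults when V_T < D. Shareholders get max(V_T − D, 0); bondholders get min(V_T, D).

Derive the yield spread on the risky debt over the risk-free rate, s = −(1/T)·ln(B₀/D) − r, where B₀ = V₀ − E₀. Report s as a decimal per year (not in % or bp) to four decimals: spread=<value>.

spread=0.0011

d₁ = [ln(V₀/D) + (r + σ²/2)T] / (σ√T)
   = [ln(517.3420/404.9684) + (0.0406 + 0.5·0.1149²)·4.8703] / (0.1149·√4.8703)
   = [0.244895 + 0.229883] / 0.253570 = 1.872375
d₂ = d₁ − σ√T = 1.872375 − 0.253570 = 1.618805
N(d₁) = 0.969423,  N(d₂) = 0.947255,  e^(−rT) = 0.820588
E₀ = V₀·N(d₁) − D·e^(−rT)·N(d₂)
   = 517.3420·0.969423 − 404.9684·0.820588·0.947255 = 186.738530
B₀ = V₀ − E₀ = 517.3420 − 186.738530 = 330.603470
spread = −(1/T)·ln(B₀/D) − r = −(1/4.8703)·ln(330.603470/404.9684) − 0.0406 = 0.00105849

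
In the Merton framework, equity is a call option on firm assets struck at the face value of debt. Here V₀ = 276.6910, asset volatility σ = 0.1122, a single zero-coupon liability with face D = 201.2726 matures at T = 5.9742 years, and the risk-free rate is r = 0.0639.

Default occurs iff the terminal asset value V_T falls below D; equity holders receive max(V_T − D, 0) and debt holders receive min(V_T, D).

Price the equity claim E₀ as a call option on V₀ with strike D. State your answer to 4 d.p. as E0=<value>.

E0=139.3796

d₁ = [ln(V₀/D) + (r + σ²/2)T] / (σ√T)
   = [ln(276.6910/201.2726) + (0.0639 + 0.5·0.1122²)·5.9742] / (0.1122·√5.9742)
   = [0.318241 + 0.419356] / 0.274241 = 2.689591
d₂ = d₁ − σ√T = 2.689591 − 0.274241 = 2.415350
N(d₁) = 0.996423,  N(d₂) = 0.992140,  e^(−rT) = 0.682665
E₀ = V₀·N(d₁) − D·e^(−rT)·N(d₂)
   = 276.6910·0.996423 − 201.2726·0.682665·0.992140 = 139.379556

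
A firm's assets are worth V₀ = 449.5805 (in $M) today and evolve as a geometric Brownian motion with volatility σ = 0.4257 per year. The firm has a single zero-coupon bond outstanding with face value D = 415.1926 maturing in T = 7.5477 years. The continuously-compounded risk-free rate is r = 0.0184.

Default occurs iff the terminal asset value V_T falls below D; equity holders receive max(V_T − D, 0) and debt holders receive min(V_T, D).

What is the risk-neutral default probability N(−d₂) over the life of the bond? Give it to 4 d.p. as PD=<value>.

d₁ = [ln(V₀/D) + (r + σ²/2)T] / (σ√T)
   = [ln(449.5805/415.1926) + (0.0184 + 0.5·0.4257²)·7.5477] / (0.4257·√7.5477)
   = [0.079572 + 0.822777] / 1.169529 = 0.771549
d₂ = d₁ − σ√T = 0.771549 − 1.169529 = -0.397980
risk-neutral PD = N(−d₂) = N(0.397980) = 0.654677

PD=0.6547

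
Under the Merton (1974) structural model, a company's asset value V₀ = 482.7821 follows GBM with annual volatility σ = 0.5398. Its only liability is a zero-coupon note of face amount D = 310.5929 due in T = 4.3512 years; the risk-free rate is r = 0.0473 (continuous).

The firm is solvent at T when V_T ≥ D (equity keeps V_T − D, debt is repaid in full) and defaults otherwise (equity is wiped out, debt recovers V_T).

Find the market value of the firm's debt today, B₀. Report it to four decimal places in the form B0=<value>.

B0=189.2035

d₁ = [ln(V₀/D) + (r + σ²/2)T] / (σ√T)
   = [ln(482.7821/310.5929) + (0.0473 + 0.5·0.5398²)·4.3512] / (0.5398·√4.3512)
   = [0.441082 + 0.839747] / 1.125997 = 1.137506
d₂ = d₁ − σ√T = 1.137506 − 1.125997 = 0.011509
N(d₁) = 0.872337,  N(d₂) = 0.504591,  e^(−rT) = 0.813986
E₀ = V₀·N(d₁) − D·e^(−rT)·N(d₂)
   = 482.7821·0.872337 − 310.5929·0.813986·0.504591 = 293.578584
B₀ = V₀ − E₀ = 482.7821 − 293.578584 = 189.203516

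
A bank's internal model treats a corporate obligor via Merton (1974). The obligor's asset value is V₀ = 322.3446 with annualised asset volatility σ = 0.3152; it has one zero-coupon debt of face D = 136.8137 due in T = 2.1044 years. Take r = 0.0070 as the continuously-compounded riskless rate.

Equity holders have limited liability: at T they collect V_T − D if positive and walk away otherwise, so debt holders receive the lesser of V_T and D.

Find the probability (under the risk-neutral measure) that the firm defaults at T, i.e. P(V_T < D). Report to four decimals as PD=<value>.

d₁ = [ln(V₀/D) + (r + σ²/2)T] / (σ√T)
   = [ln(322.3446/136.8137) + (0.0070 + 0.5·0.3152²)·2.1044] / (0.3152·√2.1044)
   = [0.857001 + 0.119268] / 0.457246 = 2.135104
d₂ = d₁ − σ√T = 2.135104 − 0.457246 = 1.677858
risk-neutral PD = N(−d₂) = N(-1.677858) = 0.046687

PD=0.0467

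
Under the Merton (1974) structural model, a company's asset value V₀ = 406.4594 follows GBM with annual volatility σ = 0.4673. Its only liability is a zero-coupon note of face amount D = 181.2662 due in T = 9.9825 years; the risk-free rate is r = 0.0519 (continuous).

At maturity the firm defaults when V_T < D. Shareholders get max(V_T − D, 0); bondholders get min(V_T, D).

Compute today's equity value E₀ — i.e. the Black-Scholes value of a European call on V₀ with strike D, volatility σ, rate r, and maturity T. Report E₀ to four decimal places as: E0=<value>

d₁ = [ln(V₀/D) + (r + σ²/2)T] / (σ√T)
   = [ln(406.4594/181.2662) + (0.0519 + 0.5·0.4673²)·9.9825] / (0.4673·√9.9825)
   = [0.807517 + 1.608027] / 1.476439 = 1.636062
d₂ = d₁ − σ√T = 1.636062 − 1.476439 = 0.159623
N(d₁) = 0.949087,  N(d₂) = 0.563411,  e^(−rT) = 0.595656
E₀ = V₀·N(d₁) − D·e^(−rT)·N(d₂)
   = 406.4594·0.949087 − 181.2662·0.595656·0.563411 = 324.932407

E0=324.9324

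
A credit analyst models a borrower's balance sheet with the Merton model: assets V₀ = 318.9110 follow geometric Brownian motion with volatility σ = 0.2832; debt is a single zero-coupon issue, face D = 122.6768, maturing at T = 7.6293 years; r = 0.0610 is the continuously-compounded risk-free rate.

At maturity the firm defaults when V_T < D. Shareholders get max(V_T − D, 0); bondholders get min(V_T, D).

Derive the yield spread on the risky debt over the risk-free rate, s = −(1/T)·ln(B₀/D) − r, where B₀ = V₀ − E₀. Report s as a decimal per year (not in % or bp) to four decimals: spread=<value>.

spread=0.0027

d₁ = [ln(V₀/D) + (r + σ²/2)T] / (σ√T)
   = [ln(318.9110/122.6768) + (0.0610 + 0.5·0.2832²)·7.6293] / (0.2832·√7.6293)
   = [0.955359 + 0.771331] / 0.782232 = 2.207388
d₂ = d₁ − σ√T = 2.207388 − 0.782232 = 1.425156
N(d₁) = 0.986357,  N(d₂) = 0.922944,  e^(−rT) = 0.627892
E₀ = V₀·N(d₁) − D·e^(−rT)·N(d₂)
   = 318.9110·0.986357 − 122.6768·0.627892·0.922944 = 243.467634
B₀ = V₀ − E₀ = 318.9110 − 243.467634 = 75.443366
spread = −(1/T)·ln(B₀/D) − r = −(1/7.6293)·ln(75.443366/122.6768) − 0.0610 = 0.00272419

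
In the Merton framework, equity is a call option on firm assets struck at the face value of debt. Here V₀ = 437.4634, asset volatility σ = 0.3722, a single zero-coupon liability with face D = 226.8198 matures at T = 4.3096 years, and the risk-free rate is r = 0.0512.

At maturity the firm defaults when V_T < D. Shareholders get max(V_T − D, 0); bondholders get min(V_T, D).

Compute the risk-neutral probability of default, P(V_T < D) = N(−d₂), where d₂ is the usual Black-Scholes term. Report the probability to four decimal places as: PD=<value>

PD=0.2268

d₁ = [ln(V₀/D) + (r + σ²/2)T] / (σ√T)
   = [ln(437.4634/226.8198) + (0.0512 + 0.5·0.3722²)·4.3096] / (0.3722·√4.3096)
   = [0.656837 + 0.519162] / 0.772671 = 1.521991
d₂ = d₁ − σ√T = 1.521991 − 0.772671 = 0.749320
risk-neutral PD = N(−d₂) = N(-0.749320) = 0.226832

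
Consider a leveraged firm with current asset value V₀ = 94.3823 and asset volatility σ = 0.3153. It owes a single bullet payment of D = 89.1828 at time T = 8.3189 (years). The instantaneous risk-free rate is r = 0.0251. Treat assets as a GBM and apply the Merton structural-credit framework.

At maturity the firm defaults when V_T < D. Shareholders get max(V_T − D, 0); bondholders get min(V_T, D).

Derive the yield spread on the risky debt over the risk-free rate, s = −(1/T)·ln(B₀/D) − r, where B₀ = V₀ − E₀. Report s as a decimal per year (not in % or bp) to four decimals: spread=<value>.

d₁ = [ln(V₀/D) + (r + σ²/2)T] / (σ√T)
   = [ln(94.3823/89.1828) + (0.0251 + 0.5·0.3153²)·8.3189] / (0.3153·√8.3189)
   = [0.056665 + 0.622312] / 0.909404 = 0.746618
d₂ = d₁ − σ√T = 0.746618 − 0.909404 = -0.162786
N(d₁) = 0.772353,  N(d₂) = 0.435343,  e^(−rT) = 0.811554
E₀ = V₀·N(d₁) − D·e^(−rT)·N(d₂)
   = 94.3823·0.772353 − 89.1828·0.811554·0.435343 = 41.387744
B₀ = V₀ − E₀ = 94.3823 − 41.387744 = 52.994556
spread = −(1/T)·ln(B₀/D) − r = −(1/8.3189)·ln(52.994556/89.1828) − 0.0251 = 0.03746825

spread=0.0375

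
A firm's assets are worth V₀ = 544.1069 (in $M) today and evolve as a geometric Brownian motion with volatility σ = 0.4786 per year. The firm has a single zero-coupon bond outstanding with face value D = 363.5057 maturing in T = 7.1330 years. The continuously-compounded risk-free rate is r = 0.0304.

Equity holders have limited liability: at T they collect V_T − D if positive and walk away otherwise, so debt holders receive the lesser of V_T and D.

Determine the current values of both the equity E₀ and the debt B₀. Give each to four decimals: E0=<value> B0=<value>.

d₁ = [ln(V₀/D) + (r + σ²/2)T] / (σ√T)
   = [ln(544.1069/363.5057) + (0.0304 + 0.5·0.4786²)·7.1330] / (0.4786·√7.1330)
   = [0.403351 + 1.033778] / 1.278229 = 1.124312
d₂ = d₁ − σ√T = 1.124312 − 1.278229 = -0.153917
N(d₁) = 0.869560,  N(d₂) = 0.438838,  e^(−rT) = 0.805056
E₀ = V₀·N(d₁) − D·e^(−rT)·N(d₂)
   = 544.1069·0.869560 − 363.5057·0.805056·0.438838 = 344.710920
B₀ = V₀ − E₀ = 544.1069 − 344.710920 = 199.395980

E0=344.7109 B0=199.3960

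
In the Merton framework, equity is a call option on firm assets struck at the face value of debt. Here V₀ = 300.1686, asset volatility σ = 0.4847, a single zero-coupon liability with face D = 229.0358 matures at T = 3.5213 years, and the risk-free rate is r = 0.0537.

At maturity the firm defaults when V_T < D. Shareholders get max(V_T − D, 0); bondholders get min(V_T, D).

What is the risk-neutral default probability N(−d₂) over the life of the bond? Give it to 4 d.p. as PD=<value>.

d₁ = [ln(V₀/D) + (r + σ²/2)T] / (σ√T)
   = [ln(300.1686/229.0358) + (0.0537 + 0.5·0.4847²)·3.5213] / (0.4847·√3.5213)
   = [0.270466 + 0.602731] / 0.909546 = 0.960036
d₂ = d₁ − σ√T = 0.960036 − 0.909546 = 0.050490
risk-neutral PD = N(−d₂) = N(-0.050490) = 0.479866

PD=0.4799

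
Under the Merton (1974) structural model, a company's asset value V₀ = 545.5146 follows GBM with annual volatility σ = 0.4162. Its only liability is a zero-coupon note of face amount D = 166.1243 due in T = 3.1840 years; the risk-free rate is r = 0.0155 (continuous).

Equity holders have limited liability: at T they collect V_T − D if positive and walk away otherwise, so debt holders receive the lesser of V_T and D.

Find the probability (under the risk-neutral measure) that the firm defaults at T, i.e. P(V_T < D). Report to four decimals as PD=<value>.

d₁ = [ln(V₀/D) + (r + σ²/2)T] / (σ√T)
   = [ln(545.5146/166.1243) + (0.0155 + 0.5·0.4162²)·3.1840] / (0.4162·√3.1840)
   = [1.188993 + 0.325122] / 0.742658 = 2.038780
d₂ = d₁ − σ√T = 2.038780 − 0.742658 = 1.296122
risk-neutral PD = N(−d₂) = N(-1.296122) = 0.097467

PD=0.0975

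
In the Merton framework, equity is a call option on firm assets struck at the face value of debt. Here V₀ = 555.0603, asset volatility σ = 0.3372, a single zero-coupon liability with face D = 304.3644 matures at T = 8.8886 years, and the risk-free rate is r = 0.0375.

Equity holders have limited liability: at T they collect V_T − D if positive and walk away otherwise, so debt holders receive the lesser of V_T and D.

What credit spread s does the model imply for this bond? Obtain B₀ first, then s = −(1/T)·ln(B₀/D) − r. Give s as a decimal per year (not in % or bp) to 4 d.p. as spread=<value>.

spread=0.0171

d₁ = [ln(V₀/D) + (r + σ²/2)T] / (σ√T)
   = [ln(555.0603/304.3644) + (0.0375 + 0.5·0.3372²)·8.8886] / (0.3372·√8.8886)
   = [0.600851 + 0.838656] / 1.005320 = 1.431890
d₂ = d₁ − σ√T = 1.431890 − 1.005320 = 0.426570
N(d₁) = 0.923912,  N(d₂) = 0.665154,  e^(−rT) = 0.716539
E₀ = V₀·N(d₁) − D·e^(−rT)·N(d₂)
   = 555.0603·0.923912 − 304.3644·0.716539·0.665154 = 367.764351
B₀ = V₀ − E₀ = 555.0603 − 367.764351 = 187.295949
spread = −(1/T)·ln(B₀/D) − r = −(1/8.8886)·ln(187.295949/304.3644) − 0.0375 = 0.01712454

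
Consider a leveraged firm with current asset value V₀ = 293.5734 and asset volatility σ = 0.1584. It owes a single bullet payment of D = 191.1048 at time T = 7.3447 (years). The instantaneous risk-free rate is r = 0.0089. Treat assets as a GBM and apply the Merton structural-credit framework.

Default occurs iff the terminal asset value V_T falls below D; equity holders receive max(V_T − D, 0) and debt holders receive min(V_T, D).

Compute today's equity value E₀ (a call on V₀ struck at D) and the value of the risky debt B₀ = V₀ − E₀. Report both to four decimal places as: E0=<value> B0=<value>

d₁ = [ln(V₀/D) + (r + σ²/2)T] / (σ√T)
   = [ln(293.5734/191.1048) + (0.0089 + 0.5·0.1584²)·7.3447] / (0.1584·√7.3447)
   = [0.429306 + 0.157509] / 0.429282 = 1.366970
d₂ = d₁ − σ√T = 1.366970 − 0.429282 = 0.937688
N(d₁) = 0.914183,  N(d₂) = 0.825798,  e^(−rT) = 0.936723
E₀ = V₀·N(d₁) − D·e^(−rT)·N(d₂)
   = 293.5734·0.914183 − 191.1048·0.936723·0.825798 = 120.551812
B₀ = V₀ − E₀ = 293.5734 − 120.551812 = 173.021588

E0=120.5518 B0=173.0216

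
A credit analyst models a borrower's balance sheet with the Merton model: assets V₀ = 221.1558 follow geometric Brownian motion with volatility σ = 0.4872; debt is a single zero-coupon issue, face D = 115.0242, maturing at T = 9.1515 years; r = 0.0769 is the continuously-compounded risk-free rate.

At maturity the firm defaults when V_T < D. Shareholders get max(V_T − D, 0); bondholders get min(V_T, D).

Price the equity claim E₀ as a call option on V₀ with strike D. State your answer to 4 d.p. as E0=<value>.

d₁ = [ln(V₀/D) + (r + σ²/2)T] / (σ√T)
   = [ln(221.1558/115.0242) + (0.0769 + 0.5·0.4872²)·9.1515] / (0.4872·√9.1515)
   = [0.653725 + 1.789868] / 1.473850 = 1.657965
d₂ = d₁ − σ√T = 1.657965 − 1.473850 = 0.184115
N(d₁) = 0.951338,  N(d₂) = 0.573038,  e^(−rT) = 0.494726
E₀ = V₀·N(d₁) − D·e^(−rT)·N(d₂)
   = 221.1558·0.951338 − 115.0242·0.494726·0.573038 = 177.784826

E0=177.7848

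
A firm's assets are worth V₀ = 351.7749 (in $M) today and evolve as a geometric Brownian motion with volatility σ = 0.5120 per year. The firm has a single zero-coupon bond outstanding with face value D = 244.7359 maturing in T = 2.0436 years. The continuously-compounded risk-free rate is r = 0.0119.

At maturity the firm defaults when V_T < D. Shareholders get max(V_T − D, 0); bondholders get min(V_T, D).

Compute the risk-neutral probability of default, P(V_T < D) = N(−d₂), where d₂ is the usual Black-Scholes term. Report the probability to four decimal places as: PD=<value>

d₁ = [ln(V₀/D) + (r + σ²/2)T] / (σ√T)
   = [ln(351.7749/244.7359) + (0.0119 + 0.5·0.5120²)·2.0436] / (0.5120·√2.0436)
   = [0.362812 + 0.292178] / 0.731927 = 0.894883
d₂ = d₁ − σ√T = 0.894883 − 0.731927 = 0.162956
risk-neutral PD = N(−d₂) = N(-0.162956) = 0.435277

PD=0.4353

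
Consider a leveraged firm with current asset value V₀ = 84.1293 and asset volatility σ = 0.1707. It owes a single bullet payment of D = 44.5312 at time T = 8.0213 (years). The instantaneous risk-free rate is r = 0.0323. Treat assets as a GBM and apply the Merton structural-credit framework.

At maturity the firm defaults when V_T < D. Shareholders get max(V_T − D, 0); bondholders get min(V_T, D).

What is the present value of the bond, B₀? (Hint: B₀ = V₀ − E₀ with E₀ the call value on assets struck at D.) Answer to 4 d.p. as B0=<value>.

B0=34.0490

d₁ = [ln(V₀/D) + (r + σ²/2)T] / (σ√T)
   = [ln(84.1293/44.5312) + (0.0323 + 0.5·0.1707²)·8.0213] / (0.1707·√8.0213)
   = [0.636165 + 0.375952] / 0.483455 = 2.093509
d₂ = d₁ − σ√T = 2.093509 − 0.483455 = 1.610054
N(d₁) = 0.981848,  N(d₂) = 0.946307,  e^(−rT) = 0.771755
E₀ = V₀·N(d₁) − D·e^(−rT)·N(d₂)
   = 84.1293·0.981848 − 44.5312·0.771755·0.946307 = 50.080292
B₀ = V₀ − E₀ = 84.1293 − 50.080292 = 34.049008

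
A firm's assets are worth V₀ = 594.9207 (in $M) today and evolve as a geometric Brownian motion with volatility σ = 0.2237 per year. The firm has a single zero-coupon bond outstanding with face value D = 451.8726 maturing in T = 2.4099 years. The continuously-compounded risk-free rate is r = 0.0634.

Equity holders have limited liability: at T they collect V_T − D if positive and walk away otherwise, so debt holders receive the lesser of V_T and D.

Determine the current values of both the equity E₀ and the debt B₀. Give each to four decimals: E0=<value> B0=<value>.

E0=215.7455 B0=379.1752

d₁ = [ln(V₀/D) + (r + σ²/2)T] / (σ√T)
   = [ln(594.9207/451.8726) + (0.0634 + 0.5·0.2237²)·2.4099] / (0.2237·√2.4099)
   = [0.275028 + 0.213085] / 0.347269 = 1.405578
d₂ = d₁ − σ√T = 1.405578 − 0.347269 = 1.058310
N(d₁) = 0.920075,  N(d₂) = 0.855043,  e^(−rT) = 0.858312
E₀ = V₀·N(d₁) − D·e^(−rT)·N(d₂)
   = 594.9207·0.920075 − 451.8726·0.858312·0.855043 = 215.745475
B₀ = V₀ − E₀ = 594.9207 − 215.745475 = 379.175225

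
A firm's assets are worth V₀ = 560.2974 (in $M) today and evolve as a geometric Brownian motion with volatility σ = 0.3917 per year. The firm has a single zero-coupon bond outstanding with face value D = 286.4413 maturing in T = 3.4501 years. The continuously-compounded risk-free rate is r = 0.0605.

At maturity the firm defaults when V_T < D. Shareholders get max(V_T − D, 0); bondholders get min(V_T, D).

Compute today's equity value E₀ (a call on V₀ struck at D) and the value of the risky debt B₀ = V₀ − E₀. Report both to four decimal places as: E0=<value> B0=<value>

E0=341.6471 B0=218.6503

d₁ = [ln(V₀/D) + (r + σ²/2)T] / (σ√T)
   = [ln(560.2974/286.4413) + (0.0605 + 0.5·0.3917²)·3.4501] / (0.3917·√3.4501)
   = [0.670934 + 0.473404] / 0.727561 = 1.572841
d₂ = d₁ − σ√T = 1.572841 − 0.727561 = 0.845280
N(d₁) = 0.942122,  N(d₂) = 0.801023,  e^(−rT) = 0.811613
E₀ = V₀·N(d₁) − D·e^(−rT)·N(d₂)
   = 560.2974·0.942122 − 286.4413·0.811613·0.801023 = 341.647144
B₀ = V₀ − E₀ = 560.2974 − 341.647144 = 218.650256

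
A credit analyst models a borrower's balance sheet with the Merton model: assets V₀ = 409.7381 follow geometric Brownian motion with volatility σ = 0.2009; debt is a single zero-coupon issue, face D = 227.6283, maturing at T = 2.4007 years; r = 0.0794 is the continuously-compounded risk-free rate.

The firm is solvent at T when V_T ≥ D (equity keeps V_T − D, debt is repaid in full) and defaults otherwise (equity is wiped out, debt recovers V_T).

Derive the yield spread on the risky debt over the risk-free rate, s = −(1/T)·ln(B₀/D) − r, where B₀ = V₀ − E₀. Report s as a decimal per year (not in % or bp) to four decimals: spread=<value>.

d₁ = [ln(V₀/D) + (r + σ²/2)T] / (σ√T)
   = [ln(409.7381/227.6283) + (0.0794 + 0.5·0.2009²)·2.4007] / (0.2009·√2.4007)
   = [0.587804 + 0.239063] / 0.311278 = 2.656358
d₂ = d₁ − σ√T = 2.656358 − 0.311278 = 2.345080
N(d₁) = 0.996051,  N(d₂) = 0.990489,  e^(−rT) = 0.826450
E₀ = V₀·N(d₁) − D·e^(−rT)·N(d₂)
   = 409.7381·0.996051 − 227.6283·0.826450·0.990489 = 221.785722
B₀ = V₀ − E₀ = 409.7381 − 221.785722 = 187.952378
spread = −(1/T)·ln(B₀/D) − r = −(1/2.4007)·ln(187.952378/227.6283) − 0.0794 = 0.00037899

spread=0.0004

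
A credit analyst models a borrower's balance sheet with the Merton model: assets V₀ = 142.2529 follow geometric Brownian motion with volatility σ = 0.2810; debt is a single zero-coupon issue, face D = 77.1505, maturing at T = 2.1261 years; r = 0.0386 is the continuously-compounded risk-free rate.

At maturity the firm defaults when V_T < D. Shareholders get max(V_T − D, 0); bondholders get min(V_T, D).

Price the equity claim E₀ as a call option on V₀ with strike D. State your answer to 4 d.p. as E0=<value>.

d₁ = [ln(V₀/D) + (r + σ²/2)T] / (σ√T)
   = [ln(142.2529/77.1505) + (0.0386 + 0.5·0.2810²)·2.1261] / (0.2810·√2.1261)
   = [0.611848 + 0.166007] / 0.409730 = 1.898457
d₂ = d₁ − σ√T = 1.898457 − 0.409730 = 1.488726
N(d₁) = 0.971182,  N(d₂) = 0.931720,  e^(−rT) = 0.921210
E₀ = V₀·N(d₁) − D·e^(−rT)·N(d₂)
   = 142.2529·0.971182 − 77.1505·0.921210·0.931720 = 71.934425

E0=71.9344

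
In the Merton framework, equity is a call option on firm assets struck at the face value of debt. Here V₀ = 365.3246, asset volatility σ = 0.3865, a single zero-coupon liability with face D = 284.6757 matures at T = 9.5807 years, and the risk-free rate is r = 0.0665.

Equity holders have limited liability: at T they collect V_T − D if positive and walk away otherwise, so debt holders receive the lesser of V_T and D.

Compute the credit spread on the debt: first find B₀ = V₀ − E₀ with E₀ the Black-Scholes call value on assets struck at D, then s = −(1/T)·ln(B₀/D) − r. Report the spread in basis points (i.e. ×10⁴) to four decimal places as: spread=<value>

d₁ = [ln(V₀/D) + (r + σ²/2)T] / (σ√T)
   = [ln(365.3246/284.6757) + (0.0665 + 0.5·0.3865²)·9.5807] / (0.3865·√9.5807)
   = [0.249436 + 1.352710] / 1.196322 = 1.339226
d₂ = d₁ − σ√T = 1.339226 − 1.196322 = 0.142904
N(d₁) = 0.909751,  N(d₂) = 0.556817,  e^(−rT) = 0.528815
E₀ = V₀·N(d₁) − D·e^(−rT)·N(d₂)
   = 365.3246·0.909751 − 284.6757·0.528815·0.556817 = 248.530915
B₀ = V₀ − E₀ = 365.3246 − 248.530915 = 116.793685
spread = −(1/T)·ln(B₀/D) − r = −(1/9.5807)·ln(116.793685/284.6757) − 0.0665 = 0.02649338
in basis points: 0.02649338 × 10⁴ = 264.9338 bp

spread=264.9338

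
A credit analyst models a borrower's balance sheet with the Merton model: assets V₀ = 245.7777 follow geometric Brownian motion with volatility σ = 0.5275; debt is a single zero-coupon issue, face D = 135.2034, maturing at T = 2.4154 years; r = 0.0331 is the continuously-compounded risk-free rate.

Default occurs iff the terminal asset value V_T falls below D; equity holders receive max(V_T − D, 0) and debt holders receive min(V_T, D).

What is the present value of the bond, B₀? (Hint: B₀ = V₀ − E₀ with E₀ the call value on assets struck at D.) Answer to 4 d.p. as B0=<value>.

d₁ = [ln(V₀/D) + (r + σ²/2)T] / (σ√T)
   = [ln(245.7777/135.2034) + (0.0331 + 0.5·0.5275²)·2.4154] / (0.5275·√2.4154)
   = [0.597647 + 0.416000] / 0.819817 = 1.236431
d₂ = d₁ − σ√T = 1.236431 − 0.819817 = 0.416613
N(d₁) = 0.891851,  N(d₂) = 0.661519,  e^(−rT) = 0.923163
E₀ = V₀·N(d₁) − D·e^(−rT)·N(d₂)
   = 245.7777·0.891851 − 135.2034·0.923163·0.661519 = 136.629645
B₀ = V₀ − E₀ = 245.7777 − 136.629645 = 109.148055

B0=109.1481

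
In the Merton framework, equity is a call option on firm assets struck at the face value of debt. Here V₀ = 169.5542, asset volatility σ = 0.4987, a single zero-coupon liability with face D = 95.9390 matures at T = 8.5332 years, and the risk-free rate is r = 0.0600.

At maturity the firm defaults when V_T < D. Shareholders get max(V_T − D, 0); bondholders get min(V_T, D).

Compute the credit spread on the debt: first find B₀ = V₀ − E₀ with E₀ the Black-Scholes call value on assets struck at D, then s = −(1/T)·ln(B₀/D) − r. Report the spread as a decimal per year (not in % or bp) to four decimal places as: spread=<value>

d₁ = [ln(V₀/D) + (r + σ²/2)T] / (σ√T)
   = [ln(169.5542/95.9390) + (0.0600 + 0.5·0.4987²)·8.5332] / (0.4987·√8.5332)
   = [0.569460 + 1.573103] / 1.456785 = 1.470748
d₂ = d₁ − σ√T = 1.470748 − 1.456785 = 0.013963
N(d₁) = 0.929320,  N(d₂) = 0.505570,  e^(−rT) = 0.599301
E₀ = V₀·N(d₁) − D·e^(−rT)·N(d₂)
   = 169.5542·0.929320 − 95.9390·0.599301·0.505570 = 128.501742
B₀ = V₀ − E₀ = 169.5542 − 128.501742 = 41.052458
spread = −(1/T)·ln(B₀/D) − r = −(1/8.5332)·ln(41.052458/95.9390) − 0.0600 = 0.03947755

spread=0.0395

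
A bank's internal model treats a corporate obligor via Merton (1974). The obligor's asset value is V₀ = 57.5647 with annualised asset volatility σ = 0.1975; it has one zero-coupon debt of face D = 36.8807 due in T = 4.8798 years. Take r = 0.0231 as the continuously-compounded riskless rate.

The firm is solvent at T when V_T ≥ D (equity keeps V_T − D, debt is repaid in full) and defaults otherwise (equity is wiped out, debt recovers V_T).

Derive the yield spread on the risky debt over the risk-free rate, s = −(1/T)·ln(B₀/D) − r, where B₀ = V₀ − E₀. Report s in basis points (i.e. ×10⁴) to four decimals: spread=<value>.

spread=56.1150

d₁ = [ln(V₀/D) + (r + σ²/2)T] / (σ√T)
   = [ln(57.5647/36.8807) + (0.0231 + 0.5·0.1975²)·4.8798] / (0.1975·√4.8798)
   = [0.445221 + 0.207895] / 0.436283 = 1.497001
d₂ = d₁ − σ√T = 1.497001 − 0.436283 = 1.060718
N(d₁) = 0.932804,  N(d₂) = 0.855591,  e^(−rT) = 0.893398
E₀ = V₀·N(d₁) − D·e^(−rT)·N(d₂)
   = 57.5647·0.932804 − 36.8807·0.893398·0.855591 = 25.505571
B₀ = V₀ − E₀ = 57.5647 − 25.505571 = 32.059129
spread = −(1/T)·ln(B₀/D) − r = −(1/4.8798)·ln(32.059129/36.8807) − 0.0231 = 0.00561150
in basis points: 0.00561150 × 10⁴ = 56.1150 bp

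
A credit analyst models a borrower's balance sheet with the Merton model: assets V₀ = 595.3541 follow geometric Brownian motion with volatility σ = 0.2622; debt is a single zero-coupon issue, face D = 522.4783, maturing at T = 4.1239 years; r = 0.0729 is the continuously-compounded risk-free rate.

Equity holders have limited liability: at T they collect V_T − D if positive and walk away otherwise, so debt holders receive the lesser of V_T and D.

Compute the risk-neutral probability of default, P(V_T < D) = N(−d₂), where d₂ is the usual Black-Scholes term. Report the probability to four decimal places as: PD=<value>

d₁ = [ln(V₀/D) + (r + σ²/2)T] / (σ√T)
   = [ln(595.3541/522.4783) + (0.0729 + 0.5·0.2622²)·4.1239] / (0.2622·√4.1239)
   = [0.130573 + 0.442389] / 0.532460 = 1.076066
d₂ = d₁ − σ√T = 1.076066 − 0.532460 = 0.543606
risk-neutral PD = N(−d₂) = N(-0.543606) = 0.293356

PD=0.2934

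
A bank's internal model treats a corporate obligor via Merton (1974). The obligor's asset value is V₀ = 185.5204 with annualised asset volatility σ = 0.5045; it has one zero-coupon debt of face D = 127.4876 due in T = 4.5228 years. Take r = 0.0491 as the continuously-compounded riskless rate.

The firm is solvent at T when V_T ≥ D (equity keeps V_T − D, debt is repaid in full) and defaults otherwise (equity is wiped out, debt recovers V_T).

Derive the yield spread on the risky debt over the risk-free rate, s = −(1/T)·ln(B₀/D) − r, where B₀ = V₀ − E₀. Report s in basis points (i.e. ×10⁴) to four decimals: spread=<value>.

d₁ = [ln(V₀/D) + (r + σ²/2)T] / (σ√T)
   = [ln(185.5204/127.4876) + (0.0491 + 0.5·0.5045²)·4.5228] / (0.5045·√4.5228)
   = [0.375146 + 0.797642] / 1.072914 = 1.093086
d₂ = d₁ − σ√T = 1.093086 − 1.072914 = 0.020172
N(d₁) = 0.862822,  N(d₂) = 0.508047,  e^(−rT) = 0.800860
E₀ = V₀·N(d₁) − D·e^(−rT)·N(d₂)
   = 185.5204·0.862822 − 127.4876·0.800860·0.508047 = 108.199644
B₀ = V₀ − E₀ = 185.5204 − 108.199644 = 77.320756
spread = −(1/T)·ln(B₀/D) − r = −(1/4.5228)·ln(77.320756/127.4876) − 0.0491 = 0.06146352
in basis points: 0.06146352 × 10⁴ = 614.6352 bp

spread=614.6352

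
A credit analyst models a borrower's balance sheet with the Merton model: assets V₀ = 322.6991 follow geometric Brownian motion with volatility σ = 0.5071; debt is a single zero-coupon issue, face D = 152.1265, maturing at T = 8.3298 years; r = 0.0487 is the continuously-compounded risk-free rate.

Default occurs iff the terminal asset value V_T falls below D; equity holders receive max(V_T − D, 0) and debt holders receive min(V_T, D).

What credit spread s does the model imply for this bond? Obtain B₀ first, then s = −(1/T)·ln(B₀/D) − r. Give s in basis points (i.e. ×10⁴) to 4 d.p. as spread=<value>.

d₁ = [ln(V₀/D) + (r + σ²/2)T] / (σ√T)
   = [ln(322.6991/152.1265) + (0.0487 + 0.5·0.5071²)·8.3298] / (0.5071·√8.3298)
   = [0.752008 + 1.476667] / 1.463561 = 1.522775
d₂ = d₁ − σ√T = 1.522775 − 1.463561 = 0.059214
N(d₁) = 0.936093,  N(d₂) = 0.523609,  e^(−rT) = 0.666536
E₀ = V₀·N(d₁) − D·e^(−rT)·N(d₂)
   = 322.6991·0.936093 − 152.1265·0.666536·0.523609 = 248.983411
B₀ = V₀ − E₀ = 322.6991 − 248.983411 = 73.715689
spread = −(1/T)·ln(B₀/D) − r = −(1/8.3298)·ln(73.715689/152.1265) − 0.0487 = 0.03827649
in basis points: 0.03827649 × 10⁴ = 382.7649 bp

spread=382.7649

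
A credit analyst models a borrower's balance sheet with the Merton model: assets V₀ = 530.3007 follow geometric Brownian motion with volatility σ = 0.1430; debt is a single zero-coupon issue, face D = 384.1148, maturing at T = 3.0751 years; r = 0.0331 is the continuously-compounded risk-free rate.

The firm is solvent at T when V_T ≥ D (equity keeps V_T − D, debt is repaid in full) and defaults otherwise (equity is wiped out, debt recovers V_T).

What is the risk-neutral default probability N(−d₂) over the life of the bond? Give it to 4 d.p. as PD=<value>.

d₁ = [ln(V₀/D) + (r + σ²/2)T] / (σ√T)
   = [ln(530.3007/384.1148) + (0.0331 + 0.5·0.1430²)·3.0751] / (0.1430·√3.0751)
   = [0.322503 + 0.133227] / 0.250764 = 1.817364
d₂ = d₁ − σ√T = 1.817364 − 0.250764 = 1.566600
risk-neutral PD = N(−d₂) = N(-1.566600) = 0.058604

PD=0.0586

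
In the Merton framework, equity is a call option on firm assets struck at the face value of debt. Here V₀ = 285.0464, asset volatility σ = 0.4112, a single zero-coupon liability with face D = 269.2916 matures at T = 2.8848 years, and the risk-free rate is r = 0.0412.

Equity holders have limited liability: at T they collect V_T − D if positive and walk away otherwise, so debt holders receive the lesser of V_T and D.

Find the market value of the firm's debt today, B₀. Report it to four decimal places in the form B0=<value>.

d₁ = [ln(V₀/D) + (r + σ²/2)T] / (σ√T)
   = [ln(285.0464/269.2916) + (0.0412 + 0.5·0.4112²)·2.8848] / (0.4112·√2.8848)
   = [0.056857 + 0.362743] / 0.698411 = 0.600792
d₂ = d₁ − σ√T = 0.600792 − 0.698411 = -0.097619
N(d₁) = 0.726011,  N(d₂) = 0.461118,  e^(−rT) = 0.887938
E₀ = V₀·N(d₁) − D·e^(−rT)·N(d₂)
   = 285.0464·0.726011 − 269.2916·0.887938·0.461118 = 96.687030
B₀ = V₀ − E₀ = 285.0464 − 96.687030 = 188.359370

B0=188.3594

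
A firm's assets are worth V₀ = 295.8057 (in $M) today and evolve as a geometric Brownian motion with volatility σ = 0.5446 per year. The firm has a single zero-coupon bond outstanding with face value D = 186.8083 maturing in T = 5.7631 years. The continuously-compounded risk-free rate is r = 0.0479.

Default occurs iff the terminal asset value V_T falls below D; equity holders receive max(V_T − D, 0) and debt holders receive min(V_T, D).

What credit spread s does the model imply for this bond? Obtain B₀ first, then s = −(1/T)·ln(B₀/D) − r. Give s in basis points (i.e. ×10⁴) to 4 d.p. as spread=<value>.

spread=625.5851

d₁ = [ln(V₀/D) + (r + σ²/2)T] / (σ√T)
   = [ln(295.8057/186.8083) + (0.0479 + 0.5·0.5446²)·5.7631] / (0.5446·√5.7631)
   = [0.459620 + 1.130689] / 1.307392 = 1.216398
d₂ = d₁ − σ√T = 1.216398 − 1.307392 = -0.090993
N(d₁) = 0.888083,  N(d₂) = 0.463749,  e^(−rT) = 0.758773
E₀ = V₀·N(d₁) − D·e^(−rT)·N(d₂)
   = 295.8057·0.888083 − 186.8083·0.758773·0.463749 = 196.965983
B₀ = V₀ − E₀ = 295.8057 − 196.965983 = 98.839717
spread = −(1/T)·ln(B₀/D) − r = −(1/5.7631)·ln(98.839717/186.8083) − 0.0479 = 0.06255851
in basis points: 0.06255851 × 10⁴ = 625.5851 bp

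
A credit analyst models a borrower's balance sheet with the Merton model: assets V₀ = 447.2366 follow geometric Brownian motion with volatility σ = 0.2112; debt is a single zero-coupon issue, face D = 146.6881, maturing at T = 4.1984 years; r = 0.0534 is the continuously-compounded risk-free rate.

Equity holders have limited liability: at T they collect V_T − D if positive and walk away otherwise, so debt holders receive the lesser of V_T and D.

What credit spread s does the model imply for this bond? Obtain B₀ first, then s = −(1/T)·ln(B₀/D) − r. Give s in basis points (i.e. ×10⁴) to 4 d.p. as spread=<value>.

spread=0.5386

d₁ = [ln(V₀/D) + (r + σ²/2)T] / (σ√T)
   = [ln(447.2366/146.6881) + (0.0534 + 0.5·0.2112²)·4.1984] / (0.2112·√4.1984)
   = [1.114779 + 0.317830] / 0.432749 = 3.310488
d₂ = d₁ − σ√T = 3.310488 − 0.432749 = 2.877739
N(d₁) = 0.999534,  N(d₂) = 0.997997,  e^(−rT) = 0.799160
E₀ = V₀·N(d₁) − D·e^(−rT)·N(d₂)
   = 447.2366·0.999534 − 146.6881·0.799160·0.997997 = 330.035897
B₀ = V₀ − E₀ = 447.2366 − 330.035897 = 117.200703
spread = −(1/T)·ln(B₀/D) − r = −(1/4.1984)·ln(117.200703/146.6881) − 0.0534 = 0.00005386
in basis points: 0.00005386 × 10⁴ = 0.5386 bp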